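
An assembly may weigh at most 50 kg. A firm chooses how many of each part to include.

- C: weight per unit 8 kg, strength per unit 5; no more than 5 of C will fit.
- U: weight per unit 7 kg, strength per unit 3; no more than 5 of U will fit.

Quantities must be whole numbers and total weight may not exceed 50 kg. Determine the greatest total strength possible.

28

C has the best ratio (5/8); taking only C gives at most 5×5 = 25 (stopped by the supply cap of 5).
Mixing does better — 5×C and 1×U: weight 47 ≤ 50, strength 5·5 + 1·3 = 28.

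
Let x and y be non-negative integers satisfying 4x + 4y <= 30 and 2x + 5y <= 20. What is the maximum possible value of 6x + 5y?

Relaxing integrality, the LP optimum is 45.00 at (x,y) = (7.5, 0), which is not an integer point.
(x,y)=(7,0): 4·7+4·0=28≤30, 2·7+5·0=14≤20, objective 42.
(x,y)=(6,1): 4·6+4·1=28≤30, 2·6+5·1=17≤20, objective 41.
(x,y)=(6,0): 4·6+4·0=24≤30, 2·6+5·0=12≤20, objective 36.
No feasible integer point exceeds 42.

42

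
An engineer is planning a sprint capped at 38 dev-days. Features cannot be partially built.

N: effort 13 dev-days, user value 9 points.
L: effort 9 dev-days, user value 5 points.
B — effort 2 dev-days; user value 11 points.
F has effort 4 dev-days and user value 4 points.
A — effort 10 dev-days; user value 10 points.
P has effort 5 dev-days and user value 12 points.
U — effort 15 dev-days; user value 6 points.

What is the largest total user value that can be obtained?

46

Allowing fractional choices, the relaxed optimum would be about 48.2, but features are indivisible.
N + B + A + P: effort 13 + 2 + 10 + 5 = 30 ≤ 38, user value 9 + 11 + 10 + 12 = 42.
B + F + A + P + U: effort 2 + 4 + 10 + 5 + 15 = 36 ≤ 38, user value 11 + 4 + 10 + 12 + 6 = 43.
N + B + F + A + P: effort 13 + 2 + 4 + 10 + 5 = 34 ≤ 38, user value 9 + 11 + 4 + 10 + 12 = 46.
Best is N, B, F, A, and P with total user value 46.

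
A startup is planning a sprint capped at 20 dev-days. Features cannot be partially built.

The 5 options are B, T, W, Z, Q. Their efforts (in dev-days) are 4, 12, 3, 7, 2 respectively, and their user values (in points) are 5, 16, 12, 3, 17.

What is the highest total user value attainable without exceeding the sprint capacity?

45

Treat it as a binary knapsack problem.
B + T + Q: effort 4 + 12 + 2 = 18 ≤ 20, user value 5 + 16 + 17 = 38.
T + W + Q: effort 12 + 3 + 2 = 17 ≤ 20, user value 16 + 12 + 17 = 45.
Best is T, W, and Q with total user value 45.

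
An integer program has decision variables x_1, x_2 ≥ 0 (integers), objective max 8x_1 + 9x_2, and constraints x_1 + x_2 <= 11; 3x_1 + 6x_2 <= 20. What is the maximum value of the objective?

The continuous relaxation peaks at (6.67, 0) with value 53.33; rounding to a feasible lattice point costs some objective.
(x_1,x_2)=(6,0) is feasible, giving 48.
(x_1,x_2)=(5,0) is feasible, giving 40.
Maximum is 48 at (x_1,x_2)=(6,0).

48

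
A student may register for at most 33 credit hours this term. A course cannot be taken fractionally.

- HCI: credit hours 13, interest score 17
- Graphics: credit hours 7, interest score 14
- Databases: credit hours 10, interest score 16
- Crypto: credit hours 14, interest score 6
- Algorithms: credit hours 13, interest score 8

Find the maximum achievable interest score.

47

HCI + Graphics + Databases: credit hours 13 + 7 + 10 = 30 ≤ 33, interest score 17 + 14 + 16 = 47.
Graphics + Databases + Algorithms: credit hours 7 + 10 + 13 = 30 ≤ 33, interest score 14 + 16 + 8 = 38.
HCI + Graphics + Algorithms: credit hours 13 + 7 + 13 = 33 ≤ 33, interest score 17 + 14 + 8 = 39.
Best is HCI, Graphics, and Databases with total interest score 47.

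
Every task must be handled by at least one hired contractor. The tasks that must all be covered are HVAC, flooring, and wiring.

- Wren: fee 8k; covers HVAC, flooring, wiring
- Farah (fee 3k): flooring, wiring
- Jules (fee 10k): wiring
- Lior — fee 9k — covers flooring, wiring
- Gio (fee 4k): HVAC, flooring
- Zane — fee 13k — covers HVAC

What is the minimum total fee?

7

This is a weighted set-cover instance.
Choose Farah and Gio: together they cover HVAC, flooring, wiring — every task.
Total fee: 3 + 4 = 7.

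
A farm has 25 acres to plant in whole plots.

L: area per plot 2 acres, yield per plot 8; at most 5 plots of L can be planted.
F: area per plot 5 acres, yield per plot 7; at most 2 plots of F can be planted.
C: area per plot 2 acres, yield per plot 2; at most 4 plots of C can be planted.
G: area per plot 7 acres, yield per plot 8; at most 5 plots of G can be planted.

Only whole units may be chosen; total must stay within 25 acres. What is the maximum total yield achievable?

L has the best ratio (8/2); taking only L gives at most 5×8 = 40 (stopped by the supply cap of 5).
Mixing does better — 5×L, 2×F, and 2×C: area 24 ≤ 25, yield 5·8 + 2·7 + 2·2 = 58.

58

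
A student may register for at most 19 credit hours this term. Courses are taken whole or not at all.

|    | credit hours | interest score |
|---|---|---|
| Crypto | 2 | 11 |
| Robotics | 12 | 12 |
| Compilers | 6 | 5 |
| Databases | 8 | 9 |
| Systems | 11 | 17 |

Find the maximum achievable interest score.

33

Allowing fractional choices, the relaxed optimum would be about 34.8, but courses are indivisible.
Crypto + Systems: credit hours 2 + 11 = 13 ≤ 19, interest score 11 + 17 = 28.
Crypto + Compilers + Systems: credit hours 2 + 6 + 11 = 19 ≤ 19, interest score 11 + 5 + 17 = 33.
Best is Crypto, Compilers, and Systems with total interest score 33.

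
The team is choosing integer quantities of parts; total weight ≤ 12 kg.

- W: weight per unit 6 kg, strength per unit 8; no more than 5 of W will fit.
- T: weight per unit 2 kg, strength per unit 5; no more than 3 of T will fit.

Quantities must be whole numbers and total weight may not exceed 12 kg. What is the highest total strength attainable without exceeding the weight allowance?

23

This is a bounded integer knapsack.
1×W and 2×T: weight 10 ≤ 12, strength 1·8 + 2·5 = 18.
1×W and 3×T: weight 12 ≤ 12, strength 1·8 + 3·5 = 23.
Best is 23.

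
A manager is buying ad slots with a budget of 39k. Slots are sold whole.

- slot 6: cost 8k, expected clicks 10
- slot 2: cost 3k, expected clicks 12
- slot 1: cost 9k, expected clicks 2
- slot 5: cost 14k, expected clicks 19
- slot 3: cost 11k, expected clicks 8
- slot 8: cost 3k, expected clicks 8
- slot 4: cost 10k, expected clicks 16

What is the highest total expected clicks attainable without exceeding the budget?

65

Treat it as a binary knapsack problem.
slot 6 + slot 2 + slot 5 + slot 4: cost 8 + 3 + 14 + 10 = 35 ≤ 39, expected clicks 10 + 12 + 19 + 16 = 57.
slot 6 + slot 2 + slot 5 + slot 8 + slot 4: cost 8 + 3 + 14 + 3 + 10 = 38 ≤ 39, expected clicks 10 + 12 + 19 + 8 + 16 = 65.
slot 6 + slot 2 + slot 5 + slot 3 + slot 8: cost 8 + 3 + 14 + 11 + 3 = 39 ≤ 39, expected clicks 10 + 12 + 19 + 8 + 8 = 57.
Best is slot 6, slot 2, slot 5, slot 8, and slot 4 with total expected clicks 65.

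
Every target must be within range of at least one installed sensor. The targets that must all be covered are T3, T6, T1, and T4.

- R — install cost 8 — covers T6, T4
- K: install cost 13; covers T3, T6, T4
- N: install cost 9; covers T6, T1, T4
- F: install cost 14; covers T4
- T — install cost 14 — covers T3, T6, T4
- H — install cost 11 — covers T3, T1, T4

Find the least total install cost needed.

This is an integer covering problem.
The greedy cost-per-new-target heuristic would pick N and H for 20, but a cheaper cover exists.
Choose R and H: together they cover T3, T6, T1, T4 — every target.
Total install cost: 8 + 11 = 19.
No cover costs less than 19.

19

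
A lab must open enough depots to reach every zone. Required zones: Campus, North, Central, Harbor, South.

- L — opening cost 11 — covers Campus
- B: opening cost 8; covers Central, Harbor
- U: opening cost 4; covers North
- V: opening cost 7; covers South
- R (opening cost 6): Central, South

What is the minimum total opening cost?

Choose L, B, U, and R: together they cover Campus, North, Central, Harbor, South — every zone.
Total opening cost: 11 + 8 + 4 + 6 = 29.

29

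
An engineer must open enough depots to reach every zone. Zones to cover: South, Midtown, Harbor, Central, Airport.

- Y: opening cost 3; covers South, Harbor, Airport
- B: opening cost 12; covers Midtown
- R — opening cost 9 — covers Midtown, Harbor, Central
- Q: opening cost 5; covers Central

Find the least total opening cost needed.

12

Choose Y and R: together they cover South, Midtown, Harbor, Central, Airport — every zone.
Total opening cost: 3 + 9 = 12.
No cover costs less than 12.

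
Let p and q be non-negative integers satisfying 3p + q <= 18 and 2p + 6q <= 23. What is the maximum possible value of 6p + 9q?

48

(p,q)=(5,2): 3·5+1·2=17≤18, 2·5+6·2=22≤23, objective 48.
(p,q)=(4,2): 3·4+1·2=14≤18, 2·4+6·2=20≤23, objective 42.
(p,q)=(5,1): 3·5+1·1=16≤18, 2·5+6·1=16≤23, objective 39.
(p,q)=(4,1): 3·4+1·1=13≤18, 2·4+6·1=14≤23, objective 33.
Maximum is 48 at (p,q)=(5,2).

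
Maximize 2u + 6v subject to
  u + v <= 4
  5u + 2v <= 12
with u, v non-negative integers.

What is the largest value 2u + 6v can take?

(u,v)=(0,4): 1·0+1·4=4≤4, 5·0+2·4=8≤12, objective 24.
(u,v)=(1,3): 1·1+1·3=4≤4, 5·1+2·3=11≤12, objective 20.
The best lattice point is (0,4), giving 24.

24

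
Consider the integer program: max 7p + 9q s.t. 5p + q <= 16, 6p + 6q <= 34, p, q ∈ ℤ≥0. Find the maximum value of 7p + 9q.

The continuous relaxation peaks at (0, 5.67) with value 51.00; rounding to a feasible lattice point costs some objective.
(p,q)=(0,5): 5·0+1·5=5≤16, 6·0+6·5=30≤34, objective 45.
(p,q)=(1,4): 5·1+1·4=9≤16, 6·1+6·4=30≤34, objective 43.
(p,q)=(0,4): 5·0+1·4=4≤16, 6·0+6·4=24≤34, objective 36.
No feasible integer point exceeds 45.

45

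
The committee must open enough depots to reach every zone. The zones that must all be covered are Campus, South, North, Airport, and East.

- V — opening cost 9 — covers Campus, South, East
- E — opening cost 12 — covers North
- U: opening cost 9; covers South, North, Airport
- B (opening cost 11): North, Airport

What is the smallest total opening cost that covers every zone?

This is a weighted set-cover instance.
Choose V and U: together they cover Campus, South, North, Airport, East — every zone.
Total opening cost: 9 + 9 = 18.
No cover costs less than 18.

18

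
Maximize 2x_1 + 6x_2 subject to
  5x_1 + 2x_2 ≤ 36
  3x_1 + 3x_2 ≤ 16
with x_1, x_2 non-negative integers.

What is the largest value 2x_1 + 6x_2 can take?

(x_1,x_2)=(0,5) is feasible, giving 30.
(x_1,x_2)=(1,4) is feasible, giving 26.
(x_1,x_2)=(0,4) is feasible, giving 24.
Maximum is 30 at (x_1,x_2)=(0,5).

30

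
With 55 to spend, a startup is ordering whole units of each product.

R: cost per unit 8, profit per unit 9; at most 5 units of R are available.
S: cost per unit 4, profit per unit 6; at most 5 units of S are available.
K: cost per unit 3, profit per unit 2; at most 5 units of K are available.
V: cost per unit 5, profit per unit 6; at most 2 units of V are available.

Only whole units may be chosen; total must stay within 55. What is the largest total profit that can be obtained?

S has the best ratio (6/4); taking only S gives at most 5×6 = 30 (stopped by the supply cap of 5).
Mixing does better — 3×R, 5×S, and 2×V: cost 54 ≤ 55, profit 3·9 + 5·6 + 2·6 = 69.

69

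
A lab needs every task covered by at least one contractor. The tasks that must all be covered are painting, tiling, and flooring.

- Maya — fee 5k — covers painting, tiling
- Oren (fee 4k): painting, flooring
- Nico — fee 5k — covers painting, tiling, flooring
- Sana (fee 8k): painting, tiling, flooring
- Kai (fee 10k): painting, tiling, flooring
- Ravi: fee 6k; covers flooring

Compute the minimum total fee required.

5

This is an integer covering problem.
Nico alone covers painting, tiling, flooring — every task.
Total fee: 5.
No cover costs less than 5.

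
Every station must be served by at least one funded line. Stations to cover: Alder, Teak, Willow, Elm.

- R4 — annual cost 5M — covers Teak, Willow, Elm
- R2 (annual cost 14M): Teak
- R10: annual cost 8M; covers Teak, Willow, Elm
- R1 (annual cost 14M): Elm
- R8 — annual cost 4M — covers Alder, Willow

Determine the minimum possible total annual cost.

9

Choose R4 and R8: together they cover Alder, Teak, Willow, Elm — every station.
Total annual cost: 5 + 4 = 9.
No cover costs less than 9.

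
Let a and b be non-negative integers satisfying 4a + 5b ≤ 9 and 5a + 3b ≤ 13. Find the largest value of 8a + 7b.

(a,b)=(2,0): 4·2+5·0=8≤9, 5·2+3·0=10≤13, objective 16.
(a,b)=(1,1): 4·1+5·1=9≤9, 5·1+3·1=8≤13, objective 15.
(a,b)=(1,0): 4·1+5·0=4≤9, 5·1+3·0=5≤13, objective 8.
Maximum is 16 at (a,b)=(2,0).

16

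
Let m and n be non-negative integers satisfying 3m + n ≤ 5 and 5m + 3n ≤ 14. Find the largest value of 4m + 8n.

The continuous relaxation peaks at (0, 4.67) with value 37.33; rounding to a feasible lattice point costs some objective.
(m,n)=(0,4): 3·0+1·4=4≤5, 5·0+3·4=12≤14, objective 32.
(m,n)=(0,3): 3·0+1·3=3≤5, 5·0+3·3=9≤14, objective 24.
Maximum is 32 at (m,n)=(0,4).

32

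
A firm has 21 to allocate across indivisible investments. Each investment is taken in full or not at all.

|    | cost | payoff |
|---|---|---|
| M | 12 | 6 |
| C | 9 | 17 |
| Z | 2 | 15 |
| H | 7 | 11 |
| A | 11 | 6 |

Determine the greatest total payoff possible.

This is a 0-1 knapsack instance.
Allowing fractional choices, the relaxed optimum would be about 44.6, but investments are indivisible.
C + Z: cost 9 + 2 = 11 ≤ 21, payoff 17 + 15 = 32.
C + Z + H: cost 9 + 2 + 7 = 18 ≤ 21, payoff 17 + 15 + 11 = 43.
Z + H + A: cost 2 + 7 + 11 = 20 ≤ 21, payoff 15 + 11 + 6 = 32.
Best is C, Z, and H with total payoff 43.

43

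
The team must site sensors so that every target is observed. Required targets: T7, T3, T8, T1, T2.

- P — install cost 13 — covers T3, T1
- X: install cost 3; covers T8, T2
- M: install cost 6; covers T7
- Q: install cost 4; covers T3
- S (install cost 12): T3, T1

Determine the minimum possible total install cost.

21

The greedy cost-per-new-target heuristic would pick X, Q, M, and S for 25, but a cheaper cover exists.
Choose X, M, and S: together they cover T7, T3, T8, T1, T2 — every target.
Total install cost: 3 + 6 + 12 = 21.
No cover costs less than 21.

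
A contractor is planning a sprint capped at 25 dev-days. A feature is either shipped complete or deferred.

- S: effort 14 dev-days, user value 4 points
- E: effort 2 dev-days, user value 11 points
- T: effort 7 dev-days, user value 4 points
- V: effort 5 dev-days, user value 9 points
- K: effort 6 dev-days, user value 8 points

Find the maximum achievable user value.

32

Take E, T, V, and K: effort 2 + 7 + 5 + 6 = 20 ≤ 25, user value 11 + 4 + 9 + 8 = 32.
No other feasible combination does better.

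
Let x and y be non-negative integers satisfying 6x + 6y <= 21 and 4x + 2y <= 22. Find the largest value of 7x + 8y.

24

Relaxing integrality, the LP optimum is 28.00 at (x,y) = (0, 3.5), which is not an integer point.
(x,y)=(0,3): 6·0+6·3=18≤21, 4·0+2·3=6≤22, objective 24.
(x,y)=(1,2): 6·1+6·2=18≤21, 4·1+2·2=8≤22, objective 23.
(x,y)=(0,2): 6·0+6·2=12≤21, 4·0+2·2=4≤22, objective 16.
Maximum is 24 at (x,y)=(0,3).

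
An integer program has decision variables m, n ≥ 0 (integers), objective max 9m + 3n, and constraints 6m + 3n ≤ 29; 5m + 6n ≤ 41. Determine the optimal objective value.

39

(m,n)=(4,1): 6·4+3·1=27≤29, 5·4+6·1=26≤41, objective 39.
(m,n)=(4,0): 6·4+3·0=24≤29, 5·4+6·0=20≤41, objective 36.
The best lattice point is (4,1), giving 39.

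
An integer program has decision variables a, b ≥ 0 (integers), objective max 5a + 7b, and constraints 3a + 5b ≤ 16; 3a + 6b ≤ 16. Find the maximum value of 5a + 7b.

The continuous relaxation peaks at (5.33, 0) with value 26.67; rounding to a feasible lattice point costs some objective.
(a,b)=(5,0) is feasible, giving 25.
(a,b)=(4,0) is feasible, giving 20.
No feasible integer point exceeds 25.

25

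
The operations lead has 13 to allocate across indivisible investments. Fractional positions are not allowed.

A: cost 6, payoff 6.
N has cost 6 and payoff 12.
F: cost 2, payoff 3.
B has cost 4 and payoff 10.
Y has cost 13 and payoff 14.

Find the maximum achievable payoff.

25

N + B: cost 6 + 4 = 10 ≤ 13, payoff 12 + 10 = 22.
A + F + B: cost 6 + 2 + 4 = 12 ≤ 13, payoff 6 + 3 + 10 = 19.
N + F + B: cost 6 + 2 + 4 = 12 ≤ 13, payoff 12 + 3 + 10 = 25.
Best is N, F, and B with total payoff 25.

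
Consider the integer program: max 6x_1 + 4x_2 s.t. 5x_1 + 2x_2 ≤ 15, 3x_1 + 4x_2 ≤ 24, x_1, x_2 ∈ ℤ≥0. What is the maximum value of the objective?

The continuous relaxation peaks at (0.857, 5.36) with value 26.57; rounding to a feasible lattice point costs some objective.
(x_1,x_2)=(1,5): 5·1+2·5=15≤15, 3·1+4·5=23≤24, objective 26.
(x_1,x_2)=(0,6): 5·0+2·6=12≤15, 3·0+4·6=24≤24, objective 24.
(x_1,x_2)=(1,4): 5·1+2·4=13≤15, 3·1+4·4=19≤24, objective 22.
(x_1,x_2)=(0,5): 5·0+2·5=10≤15, 3·0+4·5=20≤24, objective 20.
No feasible integer point exceeds 26.

26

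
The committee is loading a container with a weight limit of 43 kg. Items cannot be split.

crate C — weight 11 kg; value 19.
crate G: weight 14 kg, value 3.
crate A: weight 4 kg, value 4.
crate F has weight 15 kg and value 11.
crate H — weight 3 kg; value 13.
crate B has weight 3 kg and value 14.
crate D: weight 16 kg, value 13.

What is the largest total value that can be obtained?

63

Allowing fractional choices, the relaxed optimum would be about 67.4, but items are indivisible.
crate C + crate A + crate H + crate B + crate D: weight 11 + 4 + 3 + 3 + 16 = 37 ≤ 43, value 19 + 4 + 13 + 14 + 13 = 63.
crate C + crate H + crate B + crate D: weight 11 + 3 + 3 + 16 = 33 ≤ 43, value 19 + 13 + 14 + 13 = 59.
crate C + crate A + crate F + crate H + crate B: weight 11 + 4 + 15 + 3 + 3 = 36 ≤ 43, value 19 + 4 + 11 + 13 + 14 = 61.
Best is crate C, crate A, crate H, crate B, and crate D with total value 63.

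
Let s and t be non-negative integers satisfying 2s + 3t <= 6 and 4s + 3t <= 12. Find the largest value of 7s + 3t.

21

(s,t)=(3,0): 2·3+3·0=6≤6, 4·3+3·0=12≤12, objective 21.
(s,t)=(2,0): 2·2+3·0=4≤6, 4·2+3·0=8≤12, objective 14.
Maximum is 21 at (s,t)=(3,0).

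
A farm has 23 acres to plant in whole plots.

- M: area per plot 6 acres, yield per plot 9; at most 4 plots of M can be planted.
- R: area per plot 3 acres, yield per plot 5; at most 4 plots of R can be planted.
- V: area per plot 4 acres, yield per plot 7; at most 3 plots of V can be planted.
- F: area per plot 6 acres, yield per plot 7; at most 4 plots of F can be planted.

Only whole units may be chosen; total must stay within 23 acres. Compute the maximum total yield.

1×M, 3×R, and 2×V: area 23 ≤ 23, yield 1·9 + 3·5 + 2·7 = 38.
2×M, 1×R, and 2×V: area 23 ≤ 23, yield 2·9 + 1·5 + 2·7 = 37.
Best is 38.

38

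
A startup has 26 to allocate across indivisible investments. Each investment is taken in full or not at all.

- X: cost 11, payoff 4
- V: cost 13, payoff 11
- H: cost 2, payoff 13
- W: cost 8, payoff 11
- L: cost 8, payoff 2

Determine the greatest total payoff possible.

This is a 0-1 knapsack instance.
X + H + W: cost 11 + 2 + 8 = 21 ≤ 26, payoff 4 + 13 + 11 = 28.
X + V + H: cost 11 + 13 + 2 = 26 ≤ 26, payoff 4 + 11 + 13 = 28.
V + H + W: cost 13 + 2 + 8 = 23 ≤ 26, payoff 11 + 13 + 11 = 35.
Best is V, H, and W with total payoff 35.

35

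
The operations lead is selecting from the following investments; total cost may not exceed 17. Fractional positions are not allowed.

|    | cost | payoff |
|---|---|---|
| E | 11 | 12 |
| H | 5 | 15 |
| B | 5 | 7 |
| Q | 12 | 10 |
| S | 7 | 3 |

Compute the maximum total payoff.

Take E and H: cost 11 + 5 = 16 ≤ 17, payoff 12 + 15 = 27.
No other feasible combination does better.

27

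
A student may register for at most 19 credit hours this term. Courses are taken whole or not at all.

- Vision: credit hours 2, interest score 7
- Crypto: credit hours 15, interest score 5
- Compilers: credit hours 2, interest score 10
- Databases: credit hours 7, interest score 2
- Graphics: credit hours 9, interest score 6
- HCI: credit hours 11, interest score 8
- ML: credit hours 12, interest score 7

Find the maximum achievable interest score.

25

Treat it as a binary knapsack problem.
Take Vision, Compilers, and HCI: credit hours 2 + 2 + 11 = 15 ≤ 19, interest score 7 + 10 + 8 = 25.
No other feasible combination does better.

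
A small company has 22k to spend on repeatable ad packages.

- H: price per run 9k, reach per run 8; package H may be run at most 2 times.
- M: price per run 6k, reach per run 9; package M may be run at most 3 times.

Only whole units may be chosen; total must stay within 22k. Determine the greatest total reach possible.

This is a bounded integer knapsack.
Take 3×M: price 18 ≤ 22, reach 3·9 = 27.
M has the best ratio (9/6) and is taken to its limit of 3; remaining capacity is filled optimally with the others.

27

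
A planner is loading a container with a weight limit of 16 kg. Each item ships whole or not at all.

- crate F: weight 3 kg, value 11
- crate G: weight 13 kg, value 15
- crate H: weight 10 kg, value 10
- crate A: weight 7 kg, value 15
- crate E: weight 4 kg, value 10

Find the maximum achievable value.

Allowing fractional choices, the relaxed optimum would be about 38.3, but items are indivisible.
crate F + crate A + crate E: weight 3 + 7 + 4 = 14 ≤ 16, value 11 + 15 + 10 = 36.
crate F + crate A: weight 3 + 7 = 10 ≤ 16, value 11 + 15 = 26.
Best is crate F, crate A, and crate E with total value 36.

36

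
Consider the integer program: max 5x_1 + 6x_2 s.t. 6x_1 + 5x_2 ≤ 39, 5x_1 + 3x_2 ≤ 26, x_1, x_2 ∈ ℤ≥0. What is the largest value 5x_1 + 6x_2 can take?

The continuous relaxation peaks at (0, 7.8) with value 46.80; rounding to a feasible lattice point costs some objective.
(x_1,x_2)=(0,7): 6·0+5·7=35≤39, 5·0+3·7=21≤26, objective 42.
(x_1,x_2)=(1,6): 6·1+5·6=36≤39, 5·1+3·6=23≤26, objective 41.
Maximum is 42 at (x_1,x_2)=(0,7).

42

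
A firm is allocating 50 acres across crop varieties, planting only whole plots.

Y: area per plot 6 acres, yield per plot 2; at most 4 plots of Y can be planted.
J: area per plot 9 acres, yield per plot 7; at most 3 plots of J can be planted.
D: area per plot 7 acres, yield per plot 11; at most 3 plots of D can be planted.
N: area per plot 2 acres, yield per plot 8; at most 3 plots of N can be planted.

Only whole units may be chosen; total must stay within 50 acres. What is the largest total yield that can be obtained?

N has the best ratio (8/2); taking only N gives at most 3×8 = 24 (stopped by the supply cap of 3).
Mixing does better — 2×J, 3×D, and 3×N: area 45 ≤ 50, yield 2·7 + 3·11 + 3·8 = 71.

71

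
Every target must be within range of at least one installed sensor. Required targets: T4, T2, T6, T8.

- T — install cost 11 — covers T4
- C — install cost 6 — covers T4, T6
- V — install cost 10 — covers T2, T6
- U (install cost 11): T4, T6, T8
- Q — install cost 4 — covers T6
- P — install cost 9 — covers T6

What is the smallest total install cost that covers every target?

21

This is an integer covering problem.
Choose V and U: together they cover T4, T2, T6, T8 — every target.
Total install cost: 10 + 11 = 21.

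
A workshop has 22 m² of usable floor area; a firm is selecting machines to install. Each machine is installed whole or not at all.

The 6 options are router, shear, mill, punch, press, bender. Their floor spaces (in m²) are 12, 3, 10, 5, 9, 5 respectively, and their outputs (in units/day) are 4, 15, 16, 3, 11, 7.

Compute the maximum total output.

Treat it as a binary knapsack problem.
Allowing fractional choices, the relaxed optimum would be about 42.9, but machines are indivisible.
shear + mill + bender: floor space 3 + 10 + 5 = 18 ≤ 22, output 15 + 16 + 7 = 38.
shear + mill + press: floor space 3 + 10 + 9 = 22 ≤ 22, output 15 + 16 + 11 = 42.
Best is shear, mill, and press with total output 42.

42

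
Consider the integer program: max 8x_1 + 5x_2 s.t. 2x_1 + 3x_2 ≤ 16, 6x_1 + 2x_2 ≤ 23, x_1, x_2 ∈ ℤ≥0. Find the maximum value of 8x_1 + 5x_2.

36

(x_1,x_2)=(2,4): 2·2+3·4=16≤16, 6·2+2·4=20≤23, objective 36.
(x_1,x_2)=(3,2): 2·3+3·2=12≤16, 6·3+2·2=22≤23, objective 34.
Maximum is 36 at (x_1,x_2)=(2,4).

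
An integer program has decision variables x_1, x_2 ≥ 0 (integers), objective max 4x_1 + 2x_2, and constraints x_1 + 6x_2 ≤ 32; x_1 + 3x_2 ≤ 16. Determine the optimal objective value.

(x_1,x_2)=(16,0): 1·16+6·0=16≤32, 1·16+3·0=16≤16, objective 64.
(x_1,x_2)=(15,0): 1·15+6·0=15≤32, 1·15+3·0=15≤16, objective 60.
Maximum is 64 at (x_1,x_2)=(16,0).

64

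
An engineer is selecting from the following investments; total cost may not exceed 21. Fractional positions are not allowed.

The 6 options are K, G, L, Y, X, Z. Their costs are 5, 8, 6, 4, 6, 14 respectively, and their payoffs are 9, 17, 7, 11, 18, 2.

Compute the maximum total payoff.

46

This is an integer program with binary decision variables.
Take G, Y, and X: cost 8 + 4 + 6 = 18 ≤ 21, payoff 17 + 11 + 18 = 46.
No other feasible combination does better.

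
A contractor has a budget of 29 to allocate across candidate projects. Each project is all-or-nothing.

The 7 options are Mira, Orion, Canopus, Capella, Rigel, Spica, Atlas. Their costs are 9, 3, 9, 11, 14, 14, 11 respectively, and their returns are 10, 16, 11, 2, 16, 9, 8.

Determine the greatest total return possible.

This is an integer program with binary decision variables.
Allowing fractional choices, the relaxed optimum would be about 46.3, but projects are indivisible.
Mira + Orion + Rigel: cost 9 + 3 + 14 = 26 ≤ 29, return 10 + 16 + 16 = 42.
Orion + Canopus + Rigel: cost 3 + 9 + 14 = 26 ≤ 29, return 16 + 11 + 16 = 43.
Best is Orion, Canopus, and Rigel with total return 43.

43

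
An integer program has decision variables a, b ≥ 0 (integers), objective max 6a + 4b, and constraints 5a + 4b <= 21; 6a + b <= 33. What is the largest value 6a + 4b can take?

Relaxing integrality, the LP optimum is 25.20 at (a,b) = (4.2, 0), which is not an integer point.
(a,b)=(4,0) is feasible, giving 24.
(a,b)=(3,1) is feasible, giving 22.
The best lattice point is (4,0), giving 24.

24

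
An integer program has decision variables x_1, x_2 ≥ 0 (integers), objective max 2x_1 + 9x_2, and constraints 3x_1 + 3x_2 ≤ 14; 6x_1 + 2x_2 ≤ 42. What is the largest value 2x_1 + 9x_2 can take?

The continuous relaxation peaks at (0, 4.67) with value 42.00; rounding to a feasible lattice point costs some objective.
(x_1,x_2)=(0,4): 3·0+3·4=12≤14, 6·0+2·4=8≤42, objective 36.
(x_1,x_2)=(1,3): 3·1+3·3=12≤14, 6·1+2·3=12≤42, objective 29.
No feasible integer point exceeds 36.

36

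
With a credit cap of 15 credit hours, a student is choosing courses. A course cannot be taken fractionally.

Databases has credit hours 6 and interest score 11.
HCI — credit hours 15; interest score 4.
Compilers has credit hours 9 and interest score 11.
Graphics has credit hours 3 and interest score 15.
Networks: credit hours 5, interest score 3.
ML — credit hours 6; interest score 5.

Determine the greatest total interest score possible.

31

Databases + Graphics + ML: credit hours 6 + 3 + 6 = 15 ≤ 15, interest score 11 + 15 + 5 = 31.
Databases + Graphics + Networks: credit hours 6 + 3 + 5 = 14 ≤ 15, interest score 11 + 15 + 3 = 29.
Best is Databases, Graphics, and ML with total interest score 31.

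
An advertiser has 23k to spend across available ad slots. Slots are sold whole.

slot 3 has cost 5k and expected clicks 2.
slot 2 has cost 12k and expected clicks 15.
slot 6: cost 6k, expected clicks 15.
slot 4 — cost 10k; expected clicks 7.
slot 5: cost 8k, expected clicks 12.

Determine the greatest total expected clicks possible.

Allowing fractional choices, the relaxed optimum would be about 38.2, but ad slots are indivisible.
slot 3 + slot 6 + slot 5: cost 5 + 6 + 8 = 19 ≤ 23, expected clicks 2 + 15 + 12 = 29.
slot 2 + slot 6: cost 12 + 6 = 18 ≤ 23, expected clicks 15 + 15 = 30.
slot 3 + slot 2 + slot 6: cost 5 + 12 + 6 = 23 ≤ 23, expected clicks 2 + 15 + 15 = 32.
Best is slot 3, slot 2, and slot 6 with total expected clicks 32.

32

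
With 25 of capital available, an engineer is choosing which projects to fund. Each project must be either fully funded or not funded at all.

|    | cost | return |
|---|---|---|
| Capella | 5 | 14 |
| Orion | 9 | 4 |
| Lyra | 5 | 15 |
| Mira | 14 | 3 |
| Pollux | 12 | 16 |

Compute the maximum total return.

45

Capella + Lyra + Pollux: cost 5 + 5 + 12 = 22 ≤ 25, return 14 + 15 + 16 = 45.
Capella + Orion + Lyra: cost 5 + 9 + 5 = 19 ≤ 25, return 14 + 4 + 15 = 33.
Best is Capella, Lyra, and Pollux with total return 45.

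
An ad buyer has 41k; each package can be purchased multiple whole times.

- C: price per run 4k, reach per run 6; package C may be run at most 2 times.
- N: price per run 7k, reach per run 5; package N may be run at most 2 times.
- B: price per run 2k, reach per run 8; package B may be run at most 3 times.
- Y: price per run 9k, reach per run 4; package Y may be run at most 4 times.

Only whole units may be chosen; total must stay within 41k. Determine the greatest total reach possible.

50

B has the best ratio (8/2); taking only B gives at most 3×8 = 24 (stopped by the supply cap of 3).
Mixing does better — 2×C, 2×N, 3×B, and 1×Y: price 37 ≤ 41, reach 2·6 + 2·5 + 3·8 + 1·4 = 50.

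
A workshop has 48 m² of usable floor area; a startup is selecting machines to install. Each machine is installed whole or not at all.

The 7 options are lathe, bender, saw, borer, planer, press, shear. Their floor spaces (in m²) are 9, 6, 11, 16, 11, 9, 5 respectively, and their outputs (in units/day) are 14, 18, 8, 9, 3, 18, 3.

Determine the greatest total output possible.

Treat it as a binary knapsack problem.
Take lathe, bender, borer, press, and shear: floor space 9 + 6 + 16 + 9 + 5 = 45 ≤ 48, output 14 + 18 + 9 + 18 + 3 = 62.
No other feasible combination does better.

62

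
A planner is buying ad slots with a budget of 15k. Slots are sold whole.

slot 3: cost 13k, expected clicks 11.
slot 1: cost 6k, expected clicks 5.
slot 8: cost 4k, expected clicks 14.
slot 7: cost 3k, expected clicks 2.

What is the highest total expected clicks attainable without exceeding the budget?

Allowing fractional choices, the relaxed optimum would be about 23.3, but ad slots are indivisible.
slot 1 + slot 8 + slot 7: cost 6 + 4 + 3 = 13 ≤ 15, expected clicks 5 + 14 + 2 = 21.
slot 8 + slot 7: cost 4 + 3 = 7 ≤ 15, expected clicks 14 + 2 = 16.
slot 1 + slot 8: cost 6 + 4 = 10 ≤ 15, expected clicks 5 + 14 = 19.
Best is slot 1, slot 8, and slot 7 with total expected clicks 21.

21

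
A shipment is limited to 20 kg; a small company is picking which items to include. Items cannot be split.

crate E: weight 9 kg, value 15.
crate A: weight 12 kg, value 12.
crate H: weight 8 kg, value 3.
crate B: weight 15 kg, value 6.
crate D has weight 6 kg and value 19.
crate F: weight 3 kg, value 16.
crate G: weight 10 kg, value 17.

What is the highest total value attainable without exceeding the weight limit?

52

Treat it as a binary knapsack problem.
Allowing fractional choices, the relaxed optimum would be about 53.7, but items are indivisible.
crate E + crate D + crate F: weight 9 + 6 + 3 = 18 ≤ 20, value 15 + 19 + 16 = 50.
crate D + crate F + crate G: weight 6 + 3 + 10 = 19 ≤ 20, value 19 + 16 + 17 = 52.
Best is crate D, crate F, and crate G with total value 52.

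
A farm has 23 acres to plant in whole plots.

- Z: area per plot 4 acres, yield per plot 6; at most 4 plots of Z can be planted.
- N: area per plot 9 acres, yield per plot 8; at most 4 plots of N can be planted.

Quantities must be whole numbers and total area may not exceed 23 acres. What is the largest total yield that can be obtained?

Z has the best ratio (6/4); taking only Z gives at most 4×6 = 24 (stopped by the supply cap of 4).
Mixing does better — 3×Z and 1×N: area 21 ≤ 23, yield 3·6 + 1·8 = 26.

26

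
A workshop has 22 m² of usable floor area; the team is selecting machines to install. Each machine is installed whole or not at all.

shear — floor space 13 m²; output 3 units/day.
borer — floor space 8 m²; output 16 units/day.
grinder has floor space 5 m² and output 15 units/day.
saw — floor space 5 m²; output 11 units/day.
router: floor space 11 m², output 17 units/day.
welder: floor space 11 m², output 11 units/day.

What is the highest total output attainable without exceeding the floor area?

This is a 0-1 knapsack instance.
Allowing fractional choices, the relaxed optimum would be about 48.2, but machines are indivisible.
borer + grinder + saw: floor space 8 + 5 + 5 = 18 ≤ 22, output 16 + 15 + 11 = 42.
grinder + saw + welder: floor space 5 + 5 + 11 = 21 ≤ 22, output 15 + 11 + 11 = 37.
grinder + saw + router: floor space 5 + 5 + 11 = 21 ≤ 22, output 15 + 11 + 17 = 43.
Best is grinder, saw, and router with total output 43.

43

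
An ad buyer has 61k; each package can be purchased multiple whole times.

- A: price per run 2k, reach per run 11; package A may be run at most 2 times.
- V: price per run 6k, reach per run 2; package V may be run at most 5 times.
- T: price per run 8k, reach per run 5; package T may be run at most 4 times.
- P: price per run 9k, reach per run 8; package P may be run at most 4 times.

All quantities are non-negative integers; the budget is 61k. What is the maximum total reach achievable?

64

This is a bounded integer knapsack.
A has the best ratio (11/2); taking only A gives at most 2×11 = 22 (stopped by the supply cap of 2).
Mixing does better — 2×A, 2×T, and 4×P: price 56 ≤ 61, reach 2·11 + 2·5 + 4·8 = 64.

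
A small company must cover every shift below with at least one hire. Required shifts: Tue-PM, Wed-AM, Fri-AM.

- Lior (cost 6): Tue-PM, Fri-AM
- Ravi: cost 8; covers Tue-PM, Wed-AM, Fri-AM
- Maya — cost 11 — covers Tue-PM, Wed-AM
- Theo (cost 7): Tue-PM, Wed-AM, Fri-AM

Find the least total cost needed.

7

Theo alone covers Tue-PM, Wed-AM, Fri-AM — every shift.
Total cost: 7.
No cover costs less than 7.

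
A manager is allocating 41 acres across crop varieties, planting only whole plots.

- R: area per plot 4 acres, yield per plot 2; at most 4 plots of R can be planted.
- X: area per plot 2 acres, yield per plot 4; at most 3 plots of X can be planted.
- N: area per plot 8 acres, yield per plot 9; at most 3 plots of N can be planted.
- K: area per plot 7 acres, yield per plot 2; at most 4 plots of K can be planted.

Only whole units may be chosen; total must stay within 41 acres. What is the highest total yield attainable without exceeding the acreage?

This is a bounded integer knapsack.
1×R, 3×X, 3×N, and 1×K: area 41 ≤ 41, yield 1·2 + 3·4 + 3·9 + 1·2 = 43.
2×R, 3×X, and 3×N: area 38 ≤ 41, yield 2·2 + 3·4 + 3·9 = 43.
Best is 43.

43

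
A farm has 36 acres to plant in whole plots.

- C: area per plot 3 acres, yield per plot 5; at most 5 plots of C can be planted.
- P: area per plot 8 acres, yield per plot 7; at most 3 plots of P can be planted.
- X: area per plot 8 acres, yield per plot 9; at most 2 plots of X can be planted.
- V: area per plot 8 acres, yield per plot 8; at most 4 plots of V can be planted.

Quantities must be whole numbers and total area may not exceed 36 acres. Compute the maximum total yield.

46

C has the best ratio (5/3); taking only C gives at most 5×5 = 25 (stopped by the supply cap of 5).
Mixing does better — 4×C, 2×X, and 1×V: area 36 ≤ 36, yield 4·5 + 2·9 + 1·8 = 46.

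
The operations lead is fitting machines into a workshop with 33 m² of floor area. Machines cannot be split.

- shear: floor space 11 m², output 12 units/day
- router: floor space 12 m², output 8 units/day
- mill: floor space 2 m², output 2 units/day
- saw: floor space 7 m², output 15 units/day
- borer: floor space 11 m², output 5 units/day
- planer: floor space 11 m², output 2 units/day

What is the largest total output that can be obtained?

Take shear, router, mill, and saw: floor space 11 + 12 + 2 + 7 = 32 ≤ 33, output 12 + 8 + 2 + 15 = 37.
No other feasible combination does better.

37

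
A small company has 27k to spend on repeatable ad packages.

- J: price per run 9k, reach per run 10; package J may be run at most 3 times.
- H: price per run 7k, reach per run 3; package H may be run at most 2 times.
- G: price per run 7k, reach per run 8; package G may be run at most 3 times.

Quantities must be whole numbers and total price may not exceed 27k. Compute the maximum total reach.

30

This is a bounded integer knapsack.
2×J and 1×G: price 25 ≤ 27, reach 2·10 + 1·8 = 28.
3×J: price 27 ≤ 27, reach 3·10 = 30.
Best is 30.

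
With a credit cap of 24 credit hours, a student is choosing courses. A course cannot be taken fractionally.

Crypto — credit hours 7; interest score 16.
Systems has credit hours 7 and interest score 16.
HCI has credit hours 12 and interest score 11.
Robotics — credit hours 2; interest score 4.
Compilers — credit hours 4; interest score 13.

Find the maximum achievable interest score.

Treat it as a binary knapsack problem.
Allowing fractional choices, the relaxed optimum would be about 52.7, but courses are indivisible.
Crypto + Systems + Robotics + Compilers: credit hours 7 + 7 + 2 + 4 = 20 ≤ 24, interest score 16 + 16 + 4 + 13 = 49.
Crypto + Systems + Compilers: credit hours 7 + 7 + 4 = 18 ≤ 24, interest score 16 + 16 + 13 = 45.
Best is Crypto, Systems, Robotics, and Compilers with total interest score 49.

49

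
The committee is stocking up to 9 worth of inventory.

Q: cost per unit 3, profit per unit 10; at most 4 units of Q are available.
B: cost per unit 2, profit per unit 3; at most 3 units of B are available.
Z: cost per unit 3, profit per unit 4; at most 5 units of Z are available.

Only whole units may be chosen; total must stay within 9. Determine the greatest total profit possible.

30

Take 3×Q: cost 9 ≤ 9, profit 3·10 = 30.
No other integer combination yields more.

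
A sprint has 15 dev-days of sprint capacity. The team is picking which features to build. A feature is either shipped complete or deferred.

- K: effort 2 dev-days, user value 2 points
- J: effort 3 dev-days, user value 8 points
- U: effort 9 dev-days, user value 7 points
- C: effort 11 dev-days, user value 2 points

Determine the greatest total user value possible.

17

Allowing fractional choices, the relaxed optimum would be about 17.2, but features are indivisible.
K + J + U: effort 2 + 3 + 9 = 14 ≤ 15, user value 2 + 8 + 7 = 17.
K + J: effort 2 + 3 = 5 ≤ 15, user value 2 + 8 = 10.
J + U: effort 3 + 9 = 12 ≤ 15, user value 8 + 7 = 15.
Best is K, J, and U with total user value 17.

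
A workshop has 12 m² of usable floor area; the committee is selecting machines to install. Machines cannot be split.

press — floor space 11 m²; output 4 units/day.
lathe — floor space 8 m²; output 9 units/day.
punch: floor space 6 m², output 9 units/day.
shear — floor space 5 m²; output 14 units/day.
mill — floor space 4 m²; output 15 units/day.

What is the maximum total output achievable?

29

Take shear and mill: floor space 5 + 4 = 9 ≤ 12, output 14 + 15 = 29.
No other feasible combination does better.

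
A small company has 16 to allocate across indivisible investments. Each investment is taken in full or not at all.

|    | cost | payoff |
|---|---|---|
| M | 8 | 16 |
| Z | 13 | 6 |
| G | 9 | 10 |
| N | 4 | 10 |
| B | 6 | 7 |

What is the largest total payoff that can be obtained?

26

Treat it as a binary knapsack problem.
M + N: cost 8 + 4 = 12 ≤ 16, payoff 16 + 10 = 26.
M + B: cost 8 + 6 = 14 ≤ 16, payoff 16 + 7 = 23.
Best is M and N with total payoff 26.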